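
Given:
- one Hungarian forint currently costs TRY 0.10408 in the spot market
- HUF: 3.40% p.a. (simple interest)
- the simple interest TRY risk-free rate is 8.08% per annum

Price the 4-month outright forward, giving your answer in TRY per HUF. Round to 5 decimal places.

0.10569

T = 4/12 years.
TRY growth factor: 1 + 0.0808×4/12 = 1.0269333.
HUF growth factor: 1 + 0.0340×4/12 = 1.0113333.
CIP: F = S · (grow TRY)/(grow HUF) = 0.10408 × 1.0269333/1.0113333 = 0.1056855 TRY per HUF.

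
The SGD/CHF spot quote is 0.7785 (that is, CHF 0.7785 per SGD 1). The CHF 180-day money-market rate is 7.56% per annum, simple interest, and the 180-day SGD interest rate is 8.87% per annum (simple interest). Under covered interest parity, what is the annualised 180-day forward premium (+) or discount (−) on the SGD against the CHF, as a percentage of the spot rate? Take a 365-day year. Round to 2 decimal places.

T = 180/365 years.
F = S · g_CHF/g_SGD = 0.7785 × 1.0372822/1.0437425 = 0.7736814.
(F − S)/S ÷ T = (0.7736814 − 0.7785)/0.7785/(180/365) = -0.012551 → -1.26%.

-1.26%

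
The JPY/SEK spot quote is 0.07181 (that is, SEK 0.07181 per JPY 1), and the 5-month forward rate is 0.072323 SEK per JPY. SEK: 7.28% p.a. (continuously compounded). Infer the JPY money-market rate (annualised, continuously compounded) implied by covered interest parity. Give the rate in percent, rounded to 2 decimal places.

5.57%

T = 5/12 years.
CIP gives F = S · g_SEK/g_JPY, so g_SEK/g_JPY = 0.072323/0.07181 = 1.0071439.
The SEK side grows by e^(0.0728×5/12) = 1.0307981.
That pins the JPY growth at 1.0234864.
r = ln(1.0234864)/(5/12) = 0.055716 → 5.57%.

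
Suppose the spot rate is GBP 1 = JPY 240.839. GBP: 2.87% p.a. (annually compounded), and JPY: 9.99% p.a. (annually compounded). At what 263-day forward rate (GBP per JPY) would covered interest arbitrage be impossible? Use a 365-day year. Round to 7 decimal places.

T = 263/365 years.
JPY growth factor: (1 + 0.0999)^(263/365) = 1.0710185.
GBP growth factor: (1 + 0.0287)^(263/365) = 1.0205978.
Forward (JPY per GBP) = 240.839 × 1.0710185 / 1.0205978 = 252.7372.
Quoted the other way: 1/252.7372 = 0.0039567 GBP per JPY.

0.0039567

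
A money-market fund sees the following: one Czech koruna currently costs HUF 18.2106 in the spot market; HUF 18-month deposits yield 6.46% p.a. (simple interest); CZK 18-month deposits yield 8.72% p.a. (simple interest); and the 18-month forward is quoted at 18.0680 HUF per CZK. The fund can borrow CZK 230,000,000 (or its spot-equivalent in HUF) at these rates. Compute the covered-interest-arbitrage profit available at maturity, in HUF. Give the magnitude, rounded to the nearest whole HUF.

T = 18/12 years.
Route A — deposit CZK, sell forward: 230,000,000 × 1.130800 × 18.0680 = HUF 4,699,197,712.00.
Route B — convert at spot, deposit HUF: 230,000,000 × 18.2106 × 1.096900 = HUF 4,594,297,642.20.
The quoted forward overvalues CZK, so borrow HUF, buy CZK at spot, deposit the CZK at 8.72%, and sell the proceeds forward at 18.0680.
Arbitrage profit = |4,699,197,712.00 − 4,594,297,642.20| = HUF 104,900,070.

HUF 104,900,070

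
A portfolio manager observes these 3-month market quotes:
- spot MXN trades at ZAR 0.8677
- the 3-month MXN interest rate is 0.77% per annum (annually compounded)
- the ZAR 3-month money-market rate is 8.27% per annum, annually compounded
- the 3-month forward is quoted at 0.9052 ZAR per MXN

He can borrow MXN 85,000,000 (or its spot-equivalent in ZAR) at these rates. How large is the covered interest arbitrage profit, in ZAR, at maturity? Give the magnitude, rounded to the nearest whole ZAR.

T = 3/12 years.
Route A — deposit MXN, sell forward: 85,000,000 × 1.0019194664 × 0.9052 = ZAR 77,089,687.58.
Route B — convert at spot, deposit ZAR: 85,000,000 × 0.8677 × 1.020063092 = ZAR 75,234,243.32.
The quoted forward overvalues MXN, so borrow ZAR, buy MXN at spot, deposit the MXN at 0.77%, and sell the proceeds forward at 0.9052.
Profit = 77,089,687.58 − 75,234,243.32 = ZAR 1,855,444.

ZAR 1,855,444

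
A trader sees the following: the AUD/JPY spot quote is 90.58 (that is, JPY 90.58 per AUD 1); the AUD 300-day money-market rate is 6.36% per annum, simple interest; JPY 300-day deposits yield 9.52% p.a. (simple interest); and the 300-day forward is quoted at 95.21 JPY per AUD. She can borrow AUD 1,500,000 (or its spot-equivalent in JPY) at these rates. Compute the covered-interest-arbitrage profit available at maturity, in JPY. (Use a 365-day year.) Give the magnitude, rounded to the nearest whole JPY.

JPY 3,779,145

T = 300/365 years.
Route A — deposit AUD, sell forward: 1,500,000 × 1.0522739726 × 95.21 = JPY 150,280,507.40.
Route B — convert at spot, deposit JPY: 1,500,000 × 90.58 × 1.07824657534 = JPY 146,501,362.19.
The quoted forward overvalues AUD, so borrow JPY, buy AUD at spot, deposit the AUD at 6.36%, and sell the proceeds forward at 95.21.
The gap between the two covered legs is JPY 3,779,145.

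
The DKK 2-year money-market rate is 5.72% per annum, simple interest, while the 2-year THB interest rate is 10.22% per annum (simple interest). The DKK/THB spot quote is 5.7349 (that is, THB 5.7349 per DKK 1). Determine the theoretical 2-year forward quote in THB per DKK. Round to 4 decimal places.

T = 2 years.
THB accumulates by 1 + 0.1022×2 = 1.204400.
DKK accumulates by 1 + 0.0572×2 = 1.114400.
Forward (THB per DKK) = 5.7349 × 1.204400 / 1.114400 = 6.198056.

6.1981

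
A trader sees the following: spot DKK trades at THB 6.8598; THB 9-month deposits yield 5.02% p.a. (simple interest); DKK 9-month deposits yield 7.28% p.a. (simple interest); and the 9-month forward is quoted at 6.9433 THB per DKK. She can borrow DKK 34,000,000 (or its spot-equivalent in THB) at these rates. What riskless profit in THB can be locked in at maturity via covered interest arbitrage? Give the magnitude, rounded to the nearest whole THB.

THB 6,947,312

T = 9/12 years.
Route A — deposit DKK, sell forward: 34,000,000 × 1.054600 × 6.9433 = THB 248,961,742.12.
Route B — convert at spot, deposit THB: 34,000,000 × 6.8598 × 1.037650 = THB 242,014,429.98.
The quoted forward overvalues DKK, so borrow THB, buy DKK at spot, deposit the DKK at 7.28%, and sell the proceeds forward at 6.9433.
Profit = 248,961,742.12 − 242,014,429.98 = THB 6,947,312.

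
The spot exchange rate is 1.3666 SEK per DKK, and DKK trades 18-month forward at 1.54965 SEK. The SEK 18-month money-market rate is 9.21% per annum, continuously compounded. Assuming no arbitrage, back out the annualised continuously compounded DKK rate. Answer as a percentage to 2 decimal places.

0.83%

T = 18/12 years.
By CIP, F/S equals the SEK-to-DKK growth ratio: 1.54965/1.3666 = 1.1339456.
The SEK side grows by e^(0.0921×18/12) = 1.1481478.
So the DKK growth factor = 1.0125246.
r = ln(1.0125246)/(18/12) = 0.008298 → 0.83%.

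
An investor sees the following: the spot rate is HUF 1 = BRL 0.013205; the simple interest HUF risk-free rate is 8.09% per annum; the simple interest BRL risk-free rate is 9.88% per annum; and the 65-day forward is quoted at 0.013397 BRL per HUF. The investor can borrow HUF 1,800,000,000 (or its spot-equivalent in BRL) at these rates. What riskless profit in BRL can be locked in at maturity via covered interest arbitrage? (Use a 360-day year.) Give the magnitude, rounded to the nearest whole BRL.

BRL 273,828

T = 65/360 years.
Invest the HUF and cover forward: 1,800,000,000 × 1.0146069444 × 0.013397 = BRL 24,466,840.62.
Convert at spot and invest in BRL: 1,800,000,000 × 0.013205 × 1.0178388889 = BRL 24,193,012.55.
The quoted forward overvalues HUF, so borrow BRL, buy HUF at spot, deposit the HUF at 8.09%, and sell the proceeds forward at 0.013397.
Profit = 24,466,840.62 − 24,193,012.55 = BRL 273,828.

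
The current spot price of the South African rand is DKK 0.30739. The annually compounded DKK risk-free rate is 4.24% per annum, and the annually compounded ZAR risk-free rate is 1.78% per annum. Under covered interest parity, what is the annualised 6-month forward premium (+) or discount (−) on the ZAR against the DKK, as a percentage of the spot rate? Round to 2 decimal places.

T = 6/12 years.
No-arbitrage forward: 0.30739 × 1.0209799 / 1.0088607 = 0.31108260 DKK/ZAR.
Annualised premium = (F − S)/S × (1/T) = (0.31108260 − 0.30739)/0.30739 ÷ (6/12) = 2.40%.

+2.40%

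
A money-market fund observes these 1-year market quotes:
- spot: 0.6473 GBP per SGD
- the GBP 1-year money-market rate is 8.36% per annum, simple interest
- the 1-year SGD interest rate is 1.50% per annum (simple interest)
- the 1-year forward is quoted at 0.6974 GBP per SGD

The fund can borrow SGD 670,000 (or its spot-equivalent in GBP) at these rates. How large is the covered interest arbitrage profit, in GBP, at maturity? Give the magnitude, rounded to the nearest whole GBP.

GBP 4,319

T = 1 year.
Invest the SGD and cover forward: 670,000 × 1.015000 × 0.6974 = GBP 474,266.87.
Convert at spot and invest in GBP: 670,000 × 0.6473 × 1.083600 = GBP 469,947.57.
The quoted forward overvalues SGD, so borrow GBP, buy SGD at spot, deposit the SGD at 1.50%, and sell the proceeds forward at 0.6974.
The gap between the two covered legs is GBP 4,319.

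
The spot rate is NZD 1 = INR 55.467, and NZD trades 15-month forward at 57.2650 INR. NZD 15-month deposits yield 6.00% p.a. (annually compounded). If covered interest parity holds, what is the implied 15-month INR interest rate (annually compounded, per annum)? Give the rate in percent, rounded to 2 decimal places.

T = 15/12 years.
F/S = 57.265/55.467 = 1.0324157 = (growth of INR) / (growth of NZD).
The NZD side grows by (1 + 0.0600)^(15/12) = 1.0755543.
That pins the INR growth at 1.1104191.
r = 1.1104191^(12/15) − 1 = 0.087401 → 8.74%.

8.74%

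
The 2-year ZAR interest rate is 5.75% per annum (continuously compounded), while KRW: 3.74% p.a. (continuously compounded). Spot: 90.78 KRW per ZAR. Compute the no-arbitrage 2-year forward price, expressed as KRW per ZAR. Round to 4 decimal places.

87.2030

T = 2 years.
KRW accumulates by e^(0.0374×2) = 1.0776686.
ZAR accumulates by e^(0.0575×2) = 1.12187344.
CIP: F = S · (grow KRW)/(grow ZAR) = 90.78 × 1.0776686/1.12187344 = 87.203023 KRW per ZAR.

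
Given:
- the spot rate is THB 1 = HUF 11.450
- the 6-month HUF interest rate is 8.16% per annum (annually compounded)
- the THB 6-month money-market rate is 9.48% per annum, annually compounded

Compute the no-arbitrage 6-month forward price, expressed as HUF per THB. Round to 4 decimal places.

11.3808

T = 6/12 years.
Growth of 1 HUF over T: (1 + 0.0816)^(6/12) = 1.040000.
THB growth factor: (1 + 0.0948)^(6/12) = 1.04632691.
CIP: F = S · (grow HUF)/(grow THB) = 11.45 × 1.040000/1.04632691 = 11.380764 HUF per THB.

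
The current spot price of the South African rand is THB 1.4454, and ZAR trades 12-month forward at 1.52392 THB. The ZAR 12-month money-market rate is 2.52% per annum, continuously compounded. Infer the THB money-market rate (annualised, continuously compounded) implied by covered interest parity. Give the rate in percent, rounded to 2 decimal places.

7.81%

T = 1 year.
By CIP, F/S equals the THB-to-ZAR growth ratio: 1.52392/1.4454 = 1.0543241.
ZAR growth factor: e^(0.0252×1) = 1.0255202.
Hence g_THB = 1.0812307.
Take logs: ln 1.0812307 / 1 = 0.078100, so 7.81%.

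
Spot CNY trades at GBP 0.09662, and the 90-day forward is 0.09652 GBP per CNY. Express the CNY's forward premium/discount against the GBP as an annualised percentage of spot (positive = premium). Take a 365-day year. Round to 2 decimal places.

-0.42%

T = 90/365 years.
CNY trades forward at -0.10350% vs spot over the period.
Annualise by dividing by T: -0.0010350 / (90/365) = -0.004197 → -0.42%.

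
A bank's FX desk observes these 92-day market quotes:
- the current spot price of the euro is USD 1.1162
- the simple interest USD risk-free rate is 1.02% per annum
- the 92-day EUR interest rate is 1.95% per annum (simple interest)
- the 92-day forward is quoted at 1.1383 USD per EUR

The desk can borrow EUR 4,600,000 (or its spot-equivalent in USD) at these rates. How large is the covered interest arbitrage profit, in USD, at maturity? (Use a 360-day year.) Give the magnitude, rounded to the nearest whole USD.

T = 92/360 years.
Keep in EUR, deliver into the forward: 4,600,000·1.004983333·1.1383 = USD 5,262,273.63.
Swap to USD now, deposit: 4,600,000·1.1162·1.002606667 = USD 5,147,903.98.
The quoted forward overvalues EUR, so borrow USD, buy EUR at spot, deposit the EUR at 1.95%, and sell the proceeds forward at 1.1383.
Profit = 5,262,273.63 − 5,147,903.98 = USD 114,370.

USD 114,370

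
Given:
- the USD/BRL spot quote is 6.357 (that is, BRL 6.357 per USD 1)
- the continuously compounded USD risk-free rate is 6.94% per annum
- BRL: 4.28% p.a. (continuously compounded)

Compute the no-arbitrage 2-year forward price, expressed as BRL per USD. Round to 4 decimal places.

T = 2 years.
BRL accumulates by e^(0.0428×2) = 1.0893705.
USD growth factor: e^(0.0694×2) = 1.1488943.
So F = 6.357 × 1.0893705 / 1.1488943 = 6.027646 (BRL/USD).

6.0276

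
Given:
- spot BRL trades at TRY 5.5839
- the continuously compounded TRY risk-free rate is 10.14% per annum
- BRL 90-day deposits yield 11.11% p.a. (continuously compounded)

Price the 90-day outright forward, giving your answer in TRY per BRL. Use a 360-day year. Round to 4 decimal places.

T = 90/360 years.
TRY growth factor: e^(0.1014×90/360) = 1.025674.
Growth of 1 BRL over T: e^(0.1111×90/360) = 1.0281643.
So F = 5.5839 × 1.025674 / 1.0281643 = 5.570375 (TRY/BRL).

5.5704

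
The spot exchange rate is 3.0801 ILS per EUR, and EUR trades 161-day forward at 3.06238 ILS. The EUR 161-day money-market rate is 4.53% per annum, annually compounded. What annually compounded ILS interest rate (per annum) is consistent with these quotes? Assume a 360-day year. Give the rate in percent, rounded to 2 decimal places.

T = 161/360 years.
F/S = 3.06238/3.0801 = 0.9942469 = (growth of ILS) / (growth of EUR).
EUR growth factor: (1 + 0.0453)^(161/360) = 1.0200113.
Hence g_ILS = 1.0141431.
Annualise: 1.0141431^(360/161) − 1 = 0.031901 = 3.19%.

3.19%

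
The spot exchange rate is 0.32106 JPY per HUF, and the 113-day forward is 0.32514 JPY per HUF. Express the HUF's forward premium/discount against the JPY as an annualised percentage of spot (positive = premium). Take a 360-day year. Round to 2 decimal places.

T = 113/360 years.
HUF trades forward at +1.27079% vs spot over the period.
Annualise by dividing by T: 0.0127079 / (113/360) = 0.040485 → 4.05%.

+4.05%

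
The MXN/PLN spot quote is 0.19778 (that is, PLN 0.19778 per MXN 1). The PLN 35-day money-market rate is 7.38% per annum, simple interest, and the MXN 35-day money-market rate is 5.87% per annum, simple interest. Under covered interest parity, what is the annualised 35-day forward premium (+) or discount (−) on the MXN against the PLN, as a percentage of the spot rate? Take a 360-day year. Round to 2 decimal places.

T = 35/360 years.
No-arbitrage forward: 0.19778 × 1.007175 / 1.0057069 = 0.19806871 PLN/MXN.
Annualised premium = (F − S)/S × (1/T) = (0.19806871 − 0.19778)/0.19778 ÷ (35/360) = 1.50%.

+1.50%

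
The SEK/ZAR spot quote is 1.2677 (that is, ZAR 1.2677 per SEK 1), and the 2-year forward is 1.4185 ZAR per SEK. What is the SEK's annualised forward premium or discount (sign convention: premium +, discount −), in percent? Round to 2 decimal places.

T = 2 years.
Period premium: (1.4185 − 1.2677)/1.2677 = 0.1189556.
Annualise by dividing by T: 0.1189556 / 2 = 0.059478 → 5.95%.

+5.95%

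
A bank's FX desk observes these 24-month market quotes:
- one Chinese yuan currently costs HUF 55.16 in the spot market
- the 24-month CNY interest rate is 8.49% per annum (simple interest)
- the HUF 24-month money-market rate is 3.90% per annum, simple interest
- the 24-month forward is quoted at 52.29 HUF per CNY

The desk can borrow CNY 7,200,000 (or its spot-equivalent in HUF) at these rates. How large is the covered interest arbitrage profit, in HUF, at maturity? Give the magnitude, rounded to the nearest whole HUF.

HUF 12,285,806

T = 2 years.
Invest the CNY and cover forward: 7,200,000 × 1.169800 × 52.29 = HUF 440,415,662.40.
Convert at spot and invest in HUF: 7,200,000 × 55.16 × 1.078000 = HUF 428,129,856.00.
The quoted forward overvalues CNY, so borrow HUF, buy CNY at spot, deposit the CNY at 8.49%, and sell the proceeds forward at 52.29.
The gap between the two covered legs is HUF 12,285,806.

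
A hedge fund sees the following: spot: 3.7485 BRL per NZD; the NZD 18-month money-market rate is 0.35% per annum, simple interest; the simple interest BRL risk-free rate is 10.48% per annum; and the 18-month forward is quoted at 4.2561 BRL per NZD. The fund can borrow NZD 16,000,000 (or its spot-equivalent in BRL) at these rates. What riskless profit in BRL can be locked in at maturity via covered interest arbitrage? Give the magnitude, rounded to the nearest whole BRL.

BRL 949,115

T = 18/12 years.
Route A — deposit NZD, sell forward: 16,000,000 × 1.005250 × 4.2561 = BRL 68,455,112.40.
Route B — convert at spot, deposit BRL: 16,000,000 × 3.7485 × 1.157200 = BRL 69,404,227.20.
The quoted forward undervalues NZD, so borrow NZD, convert to BRL at spot, deposit the BRL at 10.48%, and buy NZD forward at 4.2561 to cover the loan.
Arbitrage profit = |68,455,112.40 − 69,404,227.20| = BRL 949,115.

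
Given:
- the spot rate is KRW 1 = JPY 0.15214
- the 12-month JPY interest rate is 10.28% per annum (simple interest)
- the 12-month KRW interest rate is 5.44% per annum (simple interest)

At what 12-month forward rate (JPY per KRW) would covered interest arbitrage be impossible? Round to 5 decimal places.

0.15912

T = 1 year.
Growth of 1 JPY over T: 1 + 0.1028×1 = 1.102800.
KRW accumulates by 1 + 0.0544×1 = 1.054400.
CIP: F = S · (grow JPY)/(grow KRW) = 0.15214 × 1.102800/1.054400 = 0.1591237 JPY per KRW.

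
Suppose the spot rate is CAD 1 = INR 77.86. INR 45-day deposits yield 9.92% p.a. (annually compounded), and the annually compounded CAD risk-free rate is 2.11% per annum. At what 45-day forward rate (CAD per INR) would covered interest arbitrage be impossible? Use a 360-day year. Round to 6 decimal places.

T = 45/360 years.
INR accumulates by (1 + 0.0992)^(45/360) = 1.011893.
CAD growth factor: (1 + 0.0211)^(45/360) = 1.0026135.
Forward (INR per CAD) = 77.86 × 1.011893 / 1.0026135 = 78.58062.
Invert for CAD per INR: 1 / 78.58062 = 0.012726.

0.012726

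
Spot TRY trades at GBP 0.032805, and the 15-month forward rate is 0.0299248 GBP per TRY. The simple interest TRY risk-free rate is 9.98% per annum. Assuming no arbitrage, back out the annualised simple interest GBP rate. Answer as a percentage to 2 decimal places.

T = 15/12 years.
By CIP, F/S equals the GBP-to-TRY growth ratio: 0.0299248/0.032805 = 0.9122024.
TRY growth factor: 1 + 0.0998×15/12 = 1.124750.
So the GBP growth factor = 1.0259996.
(1.0259996 − 1)/T = 0.020800, i.e. 2.08%.

2.08%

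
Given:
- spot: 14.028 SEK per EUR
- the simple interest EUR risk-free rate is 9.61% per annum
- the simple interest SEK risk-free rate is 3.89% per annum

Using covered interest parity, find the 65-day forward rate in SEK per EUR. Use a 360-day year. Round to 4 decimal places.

13.8856

T = 65/360 years.
SEK growth factor: 1 + 0.0389×65/360 = 1.00702361.
EUR accumulates by 1 + 0.0961×65/360 = 1.01735139.
CIP: F = S · (grow SEK)/(grow EUR) = 14.028 × 1.00702361/1.01735139 = 13.885593 SEK per EUR.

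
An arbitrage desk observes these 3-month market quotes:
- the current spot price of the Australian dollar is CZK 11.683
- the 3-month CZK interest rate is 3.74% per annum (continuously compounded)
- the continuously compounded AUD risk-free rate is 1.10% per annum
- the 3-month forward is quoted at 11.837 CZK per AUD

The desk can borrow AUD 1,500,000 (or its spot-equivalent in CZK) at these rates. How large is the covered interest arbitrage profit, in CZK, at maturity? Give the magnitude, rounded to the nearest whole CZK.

CZK 115,272

T = 3/12 years.
Route A — deposit AUD, sell forward: 1,500,000 × 1.0027537847 × 11.837 = CZK 17,804,394.82.
Route B — convert at spot, deposit CZK: 1,500,000 × 11.683 × 1.0093938478 = CZK 17,689,122.49.
The quoted forward overvalues AUD, so borrow CZK, buy AUD at spot, deposit the AUD at 1.10%, and sell the proceeds forward at 11.837.
Profit = 17,804,394.82 − 17,689,122.49 = CZK 115,272.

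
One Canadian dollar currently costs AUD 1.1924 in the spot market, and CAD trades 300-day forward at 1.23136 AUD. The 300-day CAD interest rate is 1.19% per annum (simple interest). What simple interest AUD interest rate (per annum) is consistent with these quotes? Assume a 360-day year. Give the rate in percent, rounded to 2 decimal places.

5.15%

T = 300/360 years.
By CIP, F/S equals the AUD-to-CAD growth ratio: 1.23136/1.1924 = 1.0326736.
CAD growth factor: 1 + 0.0119×300/360 = 1.0099167.
Hence g_AUD = 1.0429143.
r = (1.0429143 − 1)/(300/360) = 0.051497 → 5.15%.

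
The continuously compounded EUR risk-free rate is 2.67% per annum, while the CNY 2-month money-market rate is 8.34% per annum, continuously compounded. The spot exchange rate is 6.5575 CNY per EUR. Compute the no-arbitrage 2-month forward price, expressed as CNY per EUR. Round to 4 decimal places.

6.6198

T = 2/12 years.
CNY accumulates by e^(0.0834×2/12) = 1.0139971.
EUR growth factor: e^(0.0267×2/12) = 1.0044599.
CIP: F = S · (grow CNY)/(grow EUR) = 6.5575 × 1.0139971/1.0044599 = 6.619763 CNY per EUR.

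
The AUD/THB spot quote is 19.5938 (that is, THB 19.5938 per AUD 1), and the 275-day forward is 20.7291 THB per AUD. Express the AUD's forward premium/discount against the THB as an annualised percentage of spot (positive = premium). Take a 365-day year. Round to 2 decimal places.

+7.69%

T = 275/365 years.
Period premium: (20.7291 − 19.5938)/19.5938 = 0.0579418.
×(1/T) gives 7.69% p.a.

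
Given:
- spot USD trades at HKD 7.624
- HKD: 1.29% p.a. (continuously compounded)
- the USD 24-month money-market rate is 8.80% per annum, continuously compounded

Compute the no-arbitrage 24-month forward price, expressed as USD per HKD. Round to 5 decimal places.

0.15242

T = 2 years.
Growth of 1 HKD over T: e^(0.0129×2) = 1.0261357.
Growth of 1 USD over T: e^(0.0880×2) = 1.1924381.
CIP: F = S · (grow HKD)/(grow USD) = 7.624 × 1.0261357/1.1924381 = 6.560725 HKD per USD.
Quoted the other way: 1/6.560725 = 0.15242 USD per HKD.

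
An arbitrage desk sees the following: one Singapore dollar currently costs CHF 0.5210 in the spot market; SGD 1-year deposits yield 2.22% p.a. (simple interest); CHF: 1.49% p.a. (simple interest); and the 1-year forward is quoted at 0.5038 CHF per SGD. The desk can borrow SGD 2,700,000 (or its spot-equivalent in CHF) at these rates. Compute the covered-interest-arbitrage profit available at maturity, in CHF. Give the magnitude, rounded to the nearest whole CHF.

CHF 37,202

T = 1 year.
Keep in SGD, deliver into the forward: 2,700,000·1.022200·0.5038 = CHF 1,390,457.77.
Swap to CHF now, deposit: 2,700,000·0.5210·1.014900 = CHF 1,427,659.83.
The quoted forward undervalues SGD, so borrow SGD, convert to CHF at spot, deposit the CHF at 1.49%, and buy SGD forward at 0.5038 to cover the loan.
The gap between the two covered legs is CHF 37,202.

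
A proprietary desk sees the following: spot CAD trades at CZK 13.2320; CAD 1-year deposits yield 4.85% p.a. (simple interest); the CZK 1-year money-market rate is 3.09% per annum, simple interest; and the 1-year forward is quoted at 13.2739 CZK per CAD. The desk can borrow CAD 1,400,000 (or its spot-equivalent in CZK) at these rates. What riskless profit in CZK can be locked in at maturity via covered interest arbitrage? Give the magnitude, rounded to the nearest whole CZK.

CZK 387,541

T = 1 year.
Keep in CAD, deliver into the forward: 1,400,000·1.048500·13.2739 = CZK 19,484,757.81.
Swap to CZK now, deposit: 1,400,000·13.2320·1.030900 = CZK 19,097,216.32.
The quoted forward overvalues CAD, so borrow CZK, buy CAD at spot, deposit the CAD at 4.85%, and sell the proceeds forward at 13.2739.
Arbitrage profit = |19,484,757.81 − 19,097,216.32| = CZK 387,541.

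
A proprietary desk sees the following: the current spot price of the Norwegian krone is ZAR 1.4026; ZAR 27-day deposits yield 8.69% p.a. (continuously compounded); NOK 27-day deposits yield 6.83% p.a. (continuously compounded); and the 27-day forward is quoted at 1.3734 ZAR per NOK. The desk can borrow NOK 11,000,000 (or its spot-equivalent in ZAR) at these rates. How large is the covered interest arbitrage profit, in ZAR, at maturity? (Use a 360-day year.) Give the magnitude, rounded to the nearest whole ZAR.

T = 27/360 years.
Route A — deposit NOK, sell forward: 11,000,000 × 1.0051356424 × 1.3734 = ZAR 15,184,986.20.
Route B — convert at spot, deposit ZAR: 11,000,000 × 1.4026 × 1.0065387851 = ZAR 15,529,484.30.
The quoted forward undervalues NOK, so borrow NOK, convert to ZAR at spot, deposit the ZAR at 8.69%, and buy NOK forward at 1.3734 to cover the loan.
The gap between the two covered legs is ZAR 344,498.

ZAR 344,498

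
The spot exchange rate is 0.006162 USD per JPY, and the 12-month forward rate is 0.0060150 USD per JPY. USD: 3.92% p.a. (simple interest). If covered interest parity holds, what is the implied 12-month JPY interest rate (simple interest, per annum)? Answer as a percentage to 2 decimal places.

6.46%

T = 1 year.
By CIP, F/S equals the USD-to-JPY growth ratio: 0.006015/0.006162 = 0.9761441.
The USD side grows by 1 + 0.0392×1 = 1.039200.
So the JPY growth factor = 1.0645969.
r = (1.0645969 − 1)/1 = 0.064597 → 6.46%.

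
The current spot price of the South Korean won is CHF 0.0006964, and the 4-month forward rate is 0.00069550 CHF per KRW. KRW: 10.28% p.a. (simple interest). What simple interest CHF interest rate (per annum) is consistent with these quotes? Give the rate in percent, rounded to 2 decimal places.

T = 4/12 years.
By CIP, F/S equals the CHF-to-KRW growth ratio: 0.0006955/0.0006964 = 0.9987076.
The KRW side grows by 1 + 0.1028×4/12 = 1.0342667.
So the CHF growth factor = 1.032930.
r = (1.032930 − 1)/(4/12) = 0.098790 → 9.88%.

9.88%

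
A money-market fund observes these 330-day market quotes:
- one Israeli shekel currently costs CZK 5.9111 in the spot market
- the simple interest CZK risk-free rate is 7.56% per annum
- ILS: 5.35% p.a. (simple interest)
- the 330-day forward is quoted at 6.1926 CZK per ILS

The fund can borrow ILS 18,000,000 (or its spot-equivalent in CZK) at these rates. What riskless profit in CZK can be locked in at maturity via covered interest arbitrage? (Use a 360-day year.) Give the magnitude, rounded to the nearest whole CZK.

T = 330/360 years.
Route A — deposit ILS, sell forward: 18,000,000 × 1.04904166667 × 6.1926 = CZK 116,933,317.65.
Route B — convert at spot, deposit CZK: 18,000,000 × 5.9111 × 1.069300 = CZK 113,773,306.14.
The quoted forward overvalues ILS, so borrow CZK, buy ILS at spot, deposit the ILS at 5.35%, and sell the proceeds forward at 6.1926.
Arbitrage profit = |116,933,317.65 − 113,773,306.14| = CZK 3,160,012.

CZK 3,160,012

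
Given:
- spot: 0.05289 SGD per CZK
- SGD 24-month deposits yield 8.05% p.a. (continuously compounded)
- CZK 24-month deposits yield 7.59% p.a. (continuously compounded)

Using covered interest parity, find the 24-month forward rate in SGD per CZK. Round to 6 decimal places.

0.053379

T = 2 years.
SGD accumulates by e^(0.0805×2) = 1.174685.
Growth of 1 CZK over T: e^(0.0759×2) = 1.1639274.
So F = 0.05289 × 1.174685 / 1.1639274 = 0.05337884 (SGD/CZK).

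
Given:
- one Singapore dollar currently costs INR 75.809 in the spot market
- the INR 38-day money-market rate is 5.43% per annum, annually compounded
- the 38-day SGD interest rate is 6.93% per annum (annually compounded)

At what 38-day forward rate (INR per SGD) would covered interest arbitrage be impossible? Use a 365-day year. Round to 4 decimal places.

75.6976

T = 38/365 years.
INR growth factor: (1 + 0.0543)^(38/365) = 1.00552019.
Growth of 1 SGD over T: (1 + 0.0693)^(38/365) = 1.00700017.
CIP: F = S · (grow INR)/(grow SGD) = 75.809 × 1.00552019/1.00700017 = 75.697584 INR per SGD.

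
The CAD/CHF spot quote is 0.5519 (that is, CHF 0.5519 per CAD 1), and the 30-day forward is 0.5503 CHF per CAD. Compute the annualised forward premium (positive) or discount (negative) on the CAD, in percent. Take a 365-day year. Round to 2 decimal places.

T = 30/365 years.
Period premium: (0.5503 − 0.5519)/0.5519 = -0.0028991.
Annualise by dividing by T: -0.0028991 / (30/365) = -0.035272 → -3.53%.

-3.53%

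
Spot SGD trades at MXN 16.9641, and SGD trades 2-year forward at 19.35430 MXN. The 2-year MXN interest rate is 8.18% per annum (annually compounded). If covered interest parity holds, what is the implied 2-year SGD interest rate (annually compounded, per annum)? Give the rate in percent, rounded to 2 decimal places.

T = 2 years.
By CIP, F/S equals the MXN-to-SGD growth ratio: 19.3543/16.9641 = 1.1408975.
The MXN side grows by (1 + 0.0818)^2 = 1.1702912.
That pins the SGD growth at 1.0257637.
Annualise: 1.0257637^(1/2) − 1 = 0.012800 = 1.28%.

1.28%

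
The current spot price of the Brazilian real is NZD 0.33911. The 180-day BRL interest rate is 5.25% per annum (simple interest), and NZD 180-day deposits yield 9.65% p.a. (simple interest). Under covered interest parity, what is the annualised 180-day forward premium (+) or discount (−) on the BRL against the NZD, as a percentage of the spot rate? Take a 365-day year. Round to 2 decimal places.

+4.29%

T = 180/365 years.
No-arbitrage forward: 0.33911 × 1.047589 / 1.0258904 = 0.34628251 NZD/BRL.
Annualised premium = (F − S)/S × (1/T) = (0.34628251 − 0.33911)/0.33911 ÷ (180/365) = 4.29%.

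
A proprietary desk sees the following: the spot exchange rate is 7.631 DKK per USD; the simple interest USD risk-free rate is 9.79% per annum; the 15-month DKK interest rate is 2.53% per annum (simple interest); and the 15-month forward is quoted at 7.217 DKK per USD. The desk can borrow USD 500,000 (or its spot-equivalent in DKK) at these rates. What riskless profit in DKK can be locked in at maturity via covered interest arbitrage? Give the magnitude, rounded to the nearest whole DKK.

DKK 113,925

T = 15/12 years.
Invest the USD and cover forward: 500,000 × 1.122375 × 7.217 = DKK 4,050,090.19.
Convert at spot and invest in DKK: 500,000 × 7.631 × 1.031625 = DKK 3,936,165.19.
The quoted forward overvalues USD, so borrow DKK, buy USD at spot, deposit the USD at 9.79%, and sell the proceeds forward at 7.217.
Arbitrage profit = |4,050,090.19 − 3,936,165.19| = DKK 113,925.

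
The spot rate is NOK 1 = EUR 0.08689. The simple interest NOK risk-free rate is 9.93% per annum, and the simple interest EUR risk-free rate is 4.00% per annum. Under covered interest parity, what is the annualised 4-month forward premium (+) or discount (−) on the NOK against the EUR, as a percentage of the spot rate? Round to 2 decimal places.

T = 4/12 years.
No-arbitrage forward: 0.08689 × 1.0133333 / 1.033100 = 0.08522750 EUR/NOK.
Annualised premium = (F − S)/S × (1/T) = (0.08522750 − 0.08689)/0.08689 ÷ (4/12) = -5.74%.

-5.74%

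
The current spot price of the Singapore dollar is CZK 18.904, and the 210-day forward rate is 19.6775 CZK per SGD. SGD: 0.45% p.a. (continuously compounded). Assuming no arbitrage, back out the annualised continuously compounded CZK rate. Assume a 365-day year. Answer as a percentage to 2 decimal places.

T = 210/365 years.
CIP gives F = S · g_CZK/g_SGD, so g_CZK/g_SGD = 19.6775/18.904 = 1.0409173.
The SGD side grows by e^(0.0045×210/365) = 1.0025924.
That pins the CZK growth at 1.0436158.
r = ln(1.0436158)/(210/365) = 0.074202 → 7.42%.

7.42%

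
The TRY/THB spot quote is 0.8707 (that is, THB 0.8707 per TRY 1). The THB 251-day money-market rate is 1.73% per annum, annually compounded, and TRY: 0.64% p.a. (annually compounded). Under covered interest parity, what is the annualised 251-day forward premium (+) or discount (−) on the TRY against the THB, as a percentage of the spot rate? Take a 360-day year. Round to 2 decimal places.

T = 251/360 years.
No-arbitrage forward: 0.8707 × 1.0120306 / 1.0044579 = 0.8772643 THB/TRY.
Annualised premium = (F − S)/S × (1/T) = (0.8772643 − 0.8707)/0.8707 ÷ (251/360) = 1.08%.

+1.08%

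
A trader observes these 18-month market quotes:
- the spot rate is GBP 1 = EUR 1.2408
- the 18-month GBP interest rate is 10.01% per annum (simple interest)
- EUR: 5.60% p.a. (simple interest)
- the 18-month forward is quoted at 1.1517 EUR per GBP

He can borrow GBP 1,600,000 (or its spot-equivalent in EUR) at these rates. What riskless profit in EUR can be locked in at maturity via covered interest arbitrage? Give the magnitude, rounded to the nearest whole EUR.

EUR 32,639

T = 18/12 years.
Keep in GBP, deliver into the forward: 1,600,000·1.150150·1.1517 = EUR 2,119,404.41.
Swap to EUR now, deposit: 1,600,000·1.2408·1.084000 = EUR 2,152,043.52.
The quoted forward undervalues GBP, so borrow GBP, convert to EUR at spot, deposit the EUR at 5.60%, and buy GBP forward at 1.1517 to cover the loan.
The gap between the two covered legs is EUR 32,639.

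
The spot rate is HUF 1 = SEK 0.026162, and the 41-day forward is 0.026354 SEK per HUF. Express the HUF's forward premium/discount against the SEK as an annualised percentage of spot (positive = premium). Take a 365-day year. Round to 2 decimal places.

T = 41/365 years.
Period premium: (0.026354 − 0.026162)/0.026162 = 0.0073389.
×(1/T) gives 6.53% p.a.

+6.53%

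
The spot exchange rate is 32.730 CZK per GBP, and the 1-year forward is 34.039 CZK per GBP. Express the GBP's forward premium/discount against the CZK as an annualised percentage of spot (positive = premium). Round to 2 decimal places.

+4.00%

T = 1 year.
GBP trades forward at +3.99939% vs spot over the period.
×(1/T) gives 4.00% p.a.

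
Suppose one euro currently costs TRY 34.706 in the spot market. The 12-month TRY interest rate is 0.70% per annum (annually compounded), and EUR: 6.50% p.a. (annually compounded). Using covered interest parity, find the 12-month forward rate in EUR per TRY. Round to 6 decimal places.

0.030473

T = 1 year.
TRY growth factor: (1 + 0.0070)^1 = 1.007000.
EUR growth factor: (1 + 0.0650)^1 = 1.065000.
CIP: F = S · (grow TRY)/(grow EUR) = 34.706 × 1.007000/1.065000 = 32.81591 TRY per EUR.
Quoted the other way: 1/32.81591 = 0.030473 EUR per TRY.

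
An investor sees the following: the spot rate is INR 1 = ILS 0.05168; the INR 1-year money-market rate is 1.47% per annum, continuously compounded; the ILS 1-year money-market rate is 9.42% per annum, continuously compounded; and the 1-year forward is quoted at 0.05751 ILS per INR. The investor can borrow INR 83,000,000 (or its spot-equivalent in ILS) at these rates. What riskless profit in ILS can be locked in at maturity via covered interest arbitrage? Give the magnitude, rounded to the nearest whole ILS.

ILS 130,868

T = 1 year.
Invest the INR and cover forward: 83,000,000 × 1.014808576 × 0.05751 = ILS 4,844,016.22.
Convert at spot and invest in ILS: 83,000,000 × 0.05168 × 1.09877948 = ILS 4,713,148.65.
The quoted forward overvalues INR, so borrow ILS, buy INR at spot, deposit the INR at 1.47%, and sell the proceeds forward at 0.05751.
Profit = 4,844,016.22 − 4,713,148.65 = ILS 130,868.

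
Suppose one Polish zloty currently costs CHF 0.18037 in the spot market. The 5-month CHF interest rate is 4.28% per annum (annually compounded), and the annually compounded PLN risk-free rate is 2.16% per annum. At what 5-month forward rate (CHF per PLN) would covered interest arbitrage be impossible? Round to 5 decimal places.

0.18192

T = 5/12 years.
CHF accumulates by (1 + 0.0428)^(5/12) = 1.0176156.
PLN growth factor: (1 + 0.0216)^(5/12) = 1.0089439.
Forward (CHF per PLN) = 0.18037 × 1.0176156 / 1.0089439 = 0.1819202.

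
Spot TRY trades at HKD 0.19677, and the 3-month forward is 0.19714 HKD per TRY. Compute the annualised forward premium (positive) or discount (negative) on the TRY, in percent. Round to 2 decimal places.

T = 3/12 years.
Period premium: (0.19714 − 0.19677)/0.19677 = 0.0018804.
Per annum: 0.0018804 / (3/12) = 0.007522 = 0.75%.

+0.75%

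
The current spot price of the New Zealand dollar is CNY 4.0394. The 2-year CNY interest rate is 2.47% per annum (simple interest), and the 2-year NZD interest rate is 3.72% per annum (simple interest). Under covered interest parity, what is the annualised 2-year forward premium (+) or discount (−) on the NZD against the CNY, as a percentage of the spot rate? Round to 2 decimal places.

-1.16%

T = 2 years.
F = S · g_CNY/g_NZD = 4.0394 × 1.049400/1.074400 = 3.9454080.
Annualised premium = (F − S)/S × (1/T) = (3.9454080 − 4.0394)/4.0394 ÷ 2 = -1.16%.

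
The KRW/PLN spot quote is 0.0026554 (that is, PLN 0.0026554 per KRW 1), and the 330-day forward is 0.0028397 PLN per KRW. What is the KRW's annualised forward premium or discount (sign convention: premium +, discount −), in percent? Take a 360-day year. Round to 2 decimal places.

T = 330/360 years.
(F − S)/S = (0.0028397 − 0.0026554)/0.0026554 = 0.0694057.
Per annum: 0.0694057 / (330/360) = 0.075715 = 7.57%.

+7.57%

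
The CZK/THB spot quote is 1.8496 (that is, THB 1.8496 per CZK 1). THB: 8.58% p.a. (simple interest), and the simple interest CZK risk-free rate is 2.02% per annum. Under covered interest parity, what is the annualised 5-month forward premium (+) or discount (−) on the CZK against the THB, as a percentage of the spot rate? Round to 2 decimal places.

+6.51%

T = 5/12 years.
CIP forward (THB per CZK) = 1.8496 × 1.035750/1.0084167 = 1.8997337.
(F − S)/S ÷ T = (1.8997337 − 1.8496)/1.8496/(5/12) = 0.065052 → 6.51%.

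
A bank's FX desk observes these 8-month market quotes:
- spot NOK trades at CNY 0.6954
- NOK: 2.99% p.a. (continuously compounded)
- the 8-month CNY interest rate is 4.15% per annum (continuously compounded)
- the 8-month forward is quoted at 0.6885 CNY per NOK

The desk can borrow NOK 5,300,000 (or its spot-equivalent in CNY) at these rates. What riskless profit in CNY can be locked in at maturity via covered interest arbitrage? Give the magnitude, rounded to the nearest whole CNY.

CNY 66,495

T = 8/12 years.
Keep in NOK, deliver into the forward: 5,300,000·1.020133329·0.6885 = CNY 3,722,517.52.
Swap to CNY now, deposit: 5,300,000·0.6954·1.028052943 = CNY 3,789,012.49.
The quoted forward undervalues NOK, so borrow NOK, convert to CNY at spot, deposit the CNY at 4.15%, and buy NOK forward at 0.6885 to cover the loan.
Profit = 3,789,012.49 − 3,722,517.52 = CNY 66,495.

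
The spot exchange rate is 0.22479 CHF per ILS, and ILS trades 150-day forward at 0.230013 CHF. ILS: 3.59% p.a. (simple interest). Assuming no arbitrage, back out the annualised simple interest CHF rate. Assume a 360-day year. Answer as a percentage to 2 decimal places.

T = 150/360 years.
CIP gives F = S · g_CHF/g_ILS, so g_CHF/g_ILS = 0.230013/0.22479 = 1.0232350.
ILS growth factor: 1 + 0.0359×150/360 = 1.0149583.
Hence g_CHF = 1.0385409.
(1.0385409 − 1)/T = 0.092498, i.e. 9.25%.

9.25%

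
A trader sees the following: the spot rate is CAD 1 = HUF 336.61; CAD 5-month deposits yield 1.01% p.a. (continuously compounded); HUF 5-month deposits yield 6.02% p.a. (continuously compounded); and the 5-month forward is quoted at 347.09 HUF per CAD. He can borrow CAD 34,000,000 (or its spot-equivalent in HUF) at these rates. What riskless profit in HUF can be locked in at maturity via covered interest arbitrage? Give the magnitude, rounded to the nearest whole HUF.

HUF 115,384,554

T = 5/12 years.
Invest the CAD and cover forward: 34,000,000 × 1.004217200803 × 347.09 = HUF 11,850,827,439.71.
Convert at spot and invest in HUF: 34,000,000 × 336.61 × 1.025400567011 = HUF 11,735,442,885.29.
The quoted forward overvalues CAD, so borrow HUF, buy CAD at spot, deposit the CAD at 1.01%, and sell the proceeds forward at 347.09.
Arbitrage profit = |11,850,827,439.71 − 11,735,442,885.29| = HUF 115,384,554.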